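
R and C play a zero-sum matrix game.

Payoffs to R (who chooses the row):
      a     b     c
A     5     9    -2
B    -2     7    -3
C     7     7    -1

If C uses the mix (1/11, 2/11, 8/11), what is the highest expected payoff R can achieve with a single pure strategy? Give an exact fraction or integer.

A: (5)·(1/11) + (9)·(2/11) + (-2)·(8/11) = 7/11.
B: (-2)·(1/11) + (7)·(2/11) + (-3)·(8/11) = -12/11.
C: (7)·(1/11) + (7)·(2/11) + (-1)·(8/11) = 13/11.
The best pure response is C with expected payoff 13/11.

13/11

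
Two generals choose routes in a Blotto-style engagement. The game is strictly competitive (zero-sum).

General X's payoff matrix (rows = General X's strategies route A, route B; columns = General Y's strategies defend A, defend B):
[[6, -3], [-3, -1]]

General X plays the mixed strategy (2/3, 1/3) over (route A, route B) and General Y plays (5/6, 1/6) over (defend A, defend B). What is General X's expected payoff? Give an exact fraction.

Against (5/6, 1/6), each row's expected payoff is route A: 9/2; route B: -8/3.
Taking the (2/3, 1/3)-weighted average: (2/3)·(9/2) + (1/3)·(-8/3) = 19/9.

19/9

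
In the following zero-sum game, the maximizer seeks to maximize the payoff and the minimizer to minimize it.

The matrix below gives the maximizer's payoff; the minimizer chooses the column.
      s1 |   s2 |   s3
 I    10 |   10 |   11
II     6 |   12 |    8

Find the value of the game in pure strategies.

10

Row minima: 10, 6 → the maximizer's maximin is 10.
Column maxima: 10, 12, 11 → the minimizer's minimax is 10.
They coincide at (I, s1), so the value is 10.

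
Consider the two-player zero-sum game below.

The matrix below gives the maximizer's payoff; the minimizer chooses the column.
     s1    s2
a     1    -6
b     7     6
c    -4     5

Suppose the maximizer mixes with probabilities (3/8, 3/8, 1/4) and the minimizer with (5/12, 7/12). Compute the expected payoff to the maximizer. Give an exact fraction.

25/16

Against (5/12, 7/12), each row's expected payoff is a: -37/12; b: 77/12; c: 5/4.
Taking the (3/8, 3/8, 1/4)-weighted average: (3/8)·(-37/12) + (3/8)·(77/12) + (1/4)·(5/4) = 25/16.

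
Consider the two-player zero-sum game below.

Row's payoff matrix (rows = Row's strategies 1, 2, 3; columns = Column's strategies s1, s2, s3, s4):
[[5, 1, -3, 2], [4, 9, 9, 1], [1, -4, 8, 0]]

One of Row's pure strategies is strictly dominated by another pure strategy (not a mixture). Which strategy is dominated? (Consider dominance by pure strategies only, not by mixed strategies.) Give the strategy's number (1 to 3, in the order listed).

3

Compare 3 with 2: 4 > 1, 9 > -4, 9 > 8, 1 > 0.
So 2 strictly dominates 3 for Row; 3 is strictly dominated.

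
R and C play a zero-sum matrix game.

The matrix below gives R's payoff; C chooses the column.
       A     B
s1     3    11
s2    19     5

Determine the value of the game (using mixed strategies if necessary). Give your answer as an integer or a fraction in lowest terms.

97/11

Row minima are 3 and 5, so R's maximin is 5; column maxima are 19 and 11, so C's minimax is 11. These differ, so the equilibrium is in mixed strategies.
Let R play s1 with probability p. C is indifferent when 3p + 19(1−p) = 11p + 5(1−p), giving p = 7/11.
Let C play A with probability q. R is indifferent when 3q + 11(1−q) = 19q + 5(1−q), giving q = 3/11.
The value is 3·(3/11) + (11)·(8/11) = 97/11.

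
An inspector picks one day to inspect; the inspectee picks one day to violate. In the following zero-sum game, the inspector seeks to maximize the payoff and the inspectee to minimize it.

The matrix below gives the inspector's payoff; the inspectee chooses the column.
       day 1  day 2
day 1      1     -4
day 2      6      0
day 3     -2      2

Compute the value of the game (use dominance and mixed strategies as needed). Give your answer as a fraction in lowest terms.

Row day 1 is strictly dominated by row day 2, so the inspector never plays it.
The remaining 2×2 game on (day 2, day 3) × (day 1, day 2) has no saddle point. Let the inspector play day 2 with probability p; indifference gives 6p − 2(1−p) = 2(1−p), so p = 2/5.
Similarly the inspectee's optimal q on day 1 is 1/5, and the value is 6·(1/5) + (0)·(4/5) = 6/5.

6/5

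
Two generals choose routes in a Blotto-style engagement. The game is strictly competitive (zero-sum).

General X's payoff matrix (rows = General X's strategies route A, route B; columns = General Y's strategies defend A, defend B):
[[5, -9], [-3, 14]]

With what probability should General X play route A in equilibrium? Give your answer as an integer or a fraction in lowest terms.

17/31

Row minima are -9 and -3, so General X's maximin is -3; column maxima are 5 and 14, so General Y's minimax is 5. These differ, so the equilibrium is in mixed strategies.
Let General X play route A with probability p. General Y is indifferent when 5p − 3(1−p) = −9p + 14(1−p), giving p = 17/31.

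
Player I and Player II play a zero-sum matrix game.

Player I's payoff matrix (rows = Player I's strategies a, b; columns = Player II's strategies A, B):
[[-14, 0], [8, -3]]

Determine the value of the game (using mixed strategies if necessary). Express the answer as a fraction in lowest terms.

-42/25

Row minima are -14 and -3, so Player I's maximin is -3; column maxima are 8 and 0, so Player II's minimax is 0. These differ, so the equilibrium is in mixed strategies.
Let Player I play a with probability p. Player II is indifferent when −14p + 8(1−p) = −3(1−p), giving p = 11/25.
Let Player II play A with probability q. Player I is indifferent when −14q = 8q − 3(1−q), giving q = 3/25.
The value is -14·(3/25) + (0)·(22/25) = -42/25.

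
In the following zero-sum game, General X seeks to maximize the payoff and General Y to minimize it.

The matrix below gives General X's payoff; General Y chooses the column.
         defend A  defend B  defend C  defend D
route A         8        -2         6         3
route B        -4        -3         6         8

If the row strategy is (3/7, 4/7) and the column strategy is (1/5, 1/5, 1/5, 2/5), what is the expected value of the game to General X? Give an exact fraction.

114/35

Against (1/5, 1/5, 1/5, 2/5), each row's expected payoff is route A: 18/5; route B: 3.
Taking the (3/7, 4/7)-weighted average: (3/7)·(18/5) + (4/7)·(3) = 114/35.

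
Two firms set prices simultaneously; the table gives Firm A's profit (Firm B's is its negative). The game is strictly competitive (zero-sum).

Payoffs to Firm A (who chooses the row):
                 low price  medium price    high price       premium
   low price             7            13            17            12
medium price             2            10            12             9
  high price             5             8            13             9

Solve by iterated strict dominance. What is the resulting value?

7

Column medium price is strictly dominated by low price for Firm B (7<13, 2<10, 5<8); eliminate medium price.
Row medium price is strictly dominated by row low price (7>2, 17>12, 12>9); eliminate medium price.
Column premium is strictly dominated by low price for Firm B (7<12, 5<9); eliminate premium.
Column high price is strictly dominated by low price for Firm B (7<17, 5<13); eliminate high price.
Row high price is strictly dominated by row low price (7>5); eliminate high price.
Only (low price, low price) remains, with payoff 7.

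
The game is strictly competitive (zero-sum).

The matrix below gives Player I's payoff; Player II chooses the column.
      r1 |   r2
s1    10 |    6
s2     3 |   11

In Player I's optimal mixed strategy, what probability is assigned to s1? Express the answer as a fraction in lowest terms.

2/3

Row minima are 6 and 3, so Player I's maximin is 6; column maxima are 10 and 11, so Player II's minimax is 10. These differ, so the equilibrium is in mixed strategies.
Let Player I play s1 with probability p. Player II is indifferent when 10p + 3(1−p) = 6p + 11(1−p), giving p = 2/3.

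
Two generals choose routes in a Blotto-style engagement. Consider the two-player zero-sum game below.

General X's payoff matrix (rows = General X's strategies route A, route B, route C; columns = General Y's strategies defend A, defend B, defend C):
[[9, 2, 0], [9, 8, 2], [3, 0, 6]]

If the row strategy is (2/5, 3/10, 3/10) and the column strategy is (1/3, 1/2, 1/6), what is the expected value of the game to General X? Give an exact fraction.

22/5

Against (1/3, 1/2, 1/6), each row's expected payoff is route A: 4; route B: 22/3; route C: 2.
Taking the (2/5, 3/10, 3/10)-weighted average: (2/5)·(4) + (3/10)·(22/3) + (3/10)·(2) = 22/5.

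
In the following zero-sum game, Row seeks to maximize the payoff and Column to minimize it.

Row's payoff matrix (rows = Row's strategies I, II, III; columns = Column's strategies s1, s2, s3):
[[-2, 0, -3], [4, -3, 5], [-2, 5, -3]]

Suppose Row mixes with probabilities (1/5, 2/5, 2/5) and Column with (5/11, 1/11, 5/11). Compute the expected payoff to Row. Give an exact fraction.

Against (5/11, 1/11, 5/11), each row's expected payoff is I: -25/11; II: 42/11; III: -20/11.
Taking the (1/5, 2/5, 2/5)-weighted average: (1/5)·(-25/11) + (2/5)·(42/11) + (2/5)·(-20/11) = 19/55.

19/55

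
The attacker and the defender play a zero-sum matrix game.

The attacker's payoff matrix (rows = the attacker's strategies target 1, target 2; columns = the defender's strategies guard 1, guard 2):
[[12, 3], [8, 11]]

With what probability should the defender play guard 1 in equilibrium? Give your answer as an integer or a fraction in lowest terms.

Row minima are 3 and 8, so the attacker's maximin is 8; column maxima are 12 and 11, so the defender's minimax is 11. These differ, so the equilibrium is in mixed strategies.
Let the defender play guard 1 with probability q. The attacker is indifferent when 12q + 3(1−q) = 8q + 11(1−q), giving q = 2/3.

2/3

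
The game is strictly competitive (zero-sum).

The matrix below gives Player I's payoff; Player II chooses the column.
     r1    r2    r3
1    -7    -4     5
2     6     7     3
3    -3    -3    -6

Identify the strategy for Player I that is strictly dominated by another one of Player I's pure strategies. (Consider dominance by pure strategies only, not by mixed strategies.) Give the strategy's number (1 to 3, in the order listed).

3

Compare 3 with 2: 6 > -3, 7 > -3, 3 > -6.
So 2 strictly dominates 3 for Player I; 3 is strictly dominated.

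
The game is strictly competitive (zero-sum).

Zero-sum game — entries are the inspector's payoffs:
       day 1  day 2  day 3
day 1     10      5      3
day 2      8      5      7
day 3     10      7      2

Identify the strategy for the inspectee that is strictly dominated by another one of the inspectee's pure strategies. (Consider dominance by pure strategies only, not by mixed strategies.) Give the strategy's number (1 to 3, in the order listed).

The inspectee prefers columns that give the inspector less. Compare day 1 with day 2: 5 < 10, 5 < 8, 7 < 10.
So day 2 strictly dominates day 1 for the inspectee; day 1 is strictly dominated.

1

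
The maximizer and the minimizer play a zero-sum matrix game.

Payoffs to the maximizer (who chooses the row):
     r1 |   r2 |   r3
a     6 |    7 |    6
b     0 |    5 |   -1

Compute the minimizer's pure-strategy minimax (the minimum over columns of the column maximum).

6

The worst case (largest entry) in each column is r1: 6, r2: 7, r3: 6.
The best (smallest) of these is 6.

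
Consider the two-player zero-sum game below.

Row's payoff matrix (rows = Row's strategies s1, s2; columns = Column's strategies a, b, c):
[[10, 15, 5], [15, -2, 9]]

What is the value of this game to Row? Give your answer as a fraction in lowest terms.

Column a is strictly dominated by c for Column (it gives Row more in every row).
The remaining 2×2 game on (s1, s2) × (b, c) has no saddle point. Let Row play s1 with probability p; indifference gives 15p − 2(1−p) = 5p + 9(1−p), so p = 11/21.
Similarly Column's optimal q on b is 4/21, and the value is 15·(4/21) + (5)·(17/21) = 145/21.

145/21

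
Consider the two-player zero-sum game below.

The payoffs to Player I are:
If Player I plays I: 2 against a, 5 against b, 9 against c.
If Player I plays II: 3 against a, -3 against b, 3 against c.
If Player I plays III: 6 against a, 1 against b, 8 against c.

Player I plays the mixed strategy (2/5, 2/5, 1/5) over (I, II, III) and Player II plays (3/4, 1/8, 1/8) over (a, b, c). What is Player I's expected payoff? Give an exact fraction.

Against (3/4, 1/8, 1/8), each row's expected payoff is I: 13/4; II: 9/4; III: 45/8.
Taking the (2/5, 2/5, 1/5)-weighted average: (2/5)·(13/4) + (2/5)·(9/4) + (1/5)·(45/8) = 133/40.

133/40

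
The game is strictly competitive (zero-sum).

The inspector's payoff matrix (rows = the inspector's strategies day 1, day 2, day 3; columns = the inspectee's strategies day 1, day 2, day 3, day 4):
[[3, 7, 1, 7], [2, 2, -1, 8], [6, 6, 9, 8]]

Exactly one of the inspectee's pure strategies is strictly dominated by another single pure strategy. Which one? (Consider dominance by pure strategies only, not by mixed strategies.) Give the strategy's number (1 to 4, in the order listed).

4

The inspectee prefers columns that give the inspector less. Compare day 4 with day 1: 3 < 7, 2 < 8, 6 < 8.
So day 1 strictly dominates day 4 for the inspectee; day 4 is strictly dominated.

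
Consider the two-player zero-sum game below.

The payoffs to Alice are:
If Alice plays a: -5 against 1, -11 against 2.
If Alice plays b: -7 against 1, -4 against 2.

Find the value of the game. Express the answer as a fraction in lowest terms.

Row minima are -11 and -7, so Alice's maximin is -7; column maxima are -5 and -4, so Bob's minimax is -5. These differ, so the equilibrium is in mixed strategies.
Let Alice play a with probability p. Bob is indifferent when −5p − 7(1−p) = −11p − 4(1−p), giving p = 1/3.
Let Bob play 1 with probability q. Alice is indifferent when −5q − 11(1−q) = −7q − 4(1−q), giving q = 7/9.
The value is -5·(7/9) + (-11)·(2/9) = -19/3.

-19/3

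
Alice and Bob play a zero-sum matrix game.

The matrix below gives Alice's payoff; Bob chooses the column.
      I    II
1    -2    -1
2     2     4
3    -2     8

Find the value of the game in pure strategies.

Row minima: -2, 2, -2 → Alice's maximin is 2.
Column maxima: 2, 8 → Bob's minimax is 2.
They coincide at (2, I), so the value is 2.

2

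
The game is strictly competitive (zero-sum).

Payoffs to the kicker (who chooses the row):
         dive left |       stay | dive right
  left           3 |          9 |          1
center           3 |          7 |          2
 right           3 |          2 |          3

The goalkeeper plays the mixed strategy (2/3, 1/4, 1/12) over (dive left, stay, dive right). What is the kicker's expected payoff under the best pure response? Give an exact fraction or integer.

13/3

left: (3)·(2/3) + (9)·(1/4) + (1)·(1/12) = 13/3.
center: (3)·(2/3) + (7)·(1/4) + (2)·(1/12) = 47/12.
right: (3)·(2/3) + (2)·(1/4) + (3)·(1/12) = 11/4.
The best pure response is left with expected payoff 13/3.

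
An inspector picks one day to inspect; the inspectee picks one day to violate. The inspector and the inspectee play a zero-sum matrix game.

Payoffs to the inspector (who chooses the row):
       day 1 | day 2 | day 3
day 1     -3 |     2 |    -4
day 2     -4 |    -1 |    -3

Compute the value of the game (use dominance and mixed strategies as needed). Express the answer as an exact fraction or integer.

-7/2

Column day 2 is strictly dominated by day 1 for the inspectee (it gives the inspector more in every row).
The remaining 2×2 game on (day 1, day 2) × (day 1, day 3) has no saddle point. Let the inspector play day 1 with probability p; indifference gives −3p − 4(1−p) = −4p − 3(1−p), so p = 1/2.
Similarly the inspectee's optimal q on day 1 is 1/2, and the value is -3·(1/2) + (-4)·(1/2) = -7/2.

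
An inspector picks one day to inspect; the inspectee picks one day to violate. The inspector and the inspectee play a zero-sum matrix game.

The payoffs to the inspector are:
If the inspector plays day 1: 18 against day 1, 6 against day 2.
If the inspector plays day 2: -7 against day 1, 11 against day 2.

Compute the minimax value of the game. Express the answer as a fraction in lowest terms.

Row minima are 6 and -7, so the inspector's maximin is 6; column maxima are 18 and 11, so the inspectee's minimax is 11. These differ, so the equilibrium is in mixed strategies.
Let the inspector play day 1 with probability p. The inspectee is indifferent when 18p − 7(1−p) = 6p + 11(1−p), giving p = 3/5.
Let the inspectee play day 1 with probability q. The inspector is indifferent when 18q + 6(1−q) = −7q + 11(1−q), giving q = 1/6.
The value is 18·(1/6) + (6)·(5/6) = 8.

8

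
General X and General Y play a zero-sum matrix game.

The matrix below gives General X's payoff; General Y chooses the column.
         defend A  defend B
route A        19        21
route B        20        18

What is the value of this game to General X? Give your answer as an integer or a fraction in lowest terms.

39/2

Row minima are 19 and 18, so General X's maximin is 19; column maxima are 20 and 21, so General Y's minimax is 20. These differ, so the equilibrium is in mixed strategies.
Let General X play route A with probability p. General Y is indifferent when 19p + 20(1−p) = 21p + 18(1−p), giving p = 1/2.
Let General Y play defend A with probability q. General X is indifferent when 19q + 21(1−q) = 20q + 18(1−q), giving q = 3/4.
The value is 19·(3/4) + (21)·(1/4) = 39/2.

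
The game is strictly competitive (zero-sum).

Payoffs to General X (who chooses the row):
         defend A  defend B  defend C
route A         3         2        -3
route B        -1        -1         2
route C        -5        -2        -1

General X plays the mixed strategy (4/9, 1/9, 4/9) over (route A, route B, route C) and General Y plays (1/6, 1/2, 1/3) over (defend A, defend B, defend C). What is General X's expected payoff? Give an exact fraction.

Against (1/6, 1/2, 1/3), each row's expected payoff is route A: 1/2; route B: 0; route C: -13/6.
Taking the (4/9, 1/9, 4/9)-weighted average: (4/9)·(1/2) + (1/9)·(0) + (4/9)·(-13/6) = -20/27.

-20/27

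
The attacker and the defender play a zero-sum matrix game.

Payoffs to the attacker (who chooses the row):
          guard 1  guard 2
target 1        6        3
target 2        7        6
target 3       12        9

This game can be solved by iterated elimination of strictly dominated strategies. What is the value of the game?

9

Row target 1 is strictly dominated by row target 2 (7>6, 6>3); eliminate target 1.
Column guard 1 is strictly dominated by guard 2 for the defender (6<7, 9<12); eliminate guard 1.
Row target 2 is strictly dominated by row target 3 (9>6); eliminate target 2.
Only (target 3, guard 2) remains, with payoff 9.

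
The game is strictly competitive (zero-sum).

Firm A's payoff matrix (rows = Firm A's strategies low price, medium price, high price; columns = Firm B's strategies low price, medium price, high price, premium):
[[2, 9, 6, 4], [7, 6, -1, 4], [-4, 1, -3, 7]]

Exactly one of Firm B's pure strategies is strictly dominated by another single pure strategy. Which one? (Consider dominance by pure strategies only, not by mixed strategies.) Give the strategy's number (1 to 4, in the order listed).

2

Firm B prefers columns that give Firm A less. Compare medium price with high price: 6 < 9, -1 < 6, -3 < 1.
So high price strictly dominates medium price for Firm B; medium price is strictly dominated.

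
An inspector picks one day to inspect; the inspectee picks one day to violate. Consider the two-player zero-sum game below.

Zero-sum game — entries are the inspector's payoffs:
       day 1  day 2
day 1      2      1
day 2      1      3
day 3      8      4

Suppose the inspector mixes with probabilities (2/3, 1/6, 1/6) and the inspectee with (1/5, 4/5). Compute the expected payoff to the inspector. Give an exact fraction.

61/30

Against (1/5, 4/5), each row's expected payoff is day 1: 6/5; day 2: 13/5; day 3: 24/5.
Taking the (2/3, 1/6, 1/6)-weighted average: (2/3)·(6/5) + (1/6)·(13/5) + (1/6)·(24/5) = 61/30.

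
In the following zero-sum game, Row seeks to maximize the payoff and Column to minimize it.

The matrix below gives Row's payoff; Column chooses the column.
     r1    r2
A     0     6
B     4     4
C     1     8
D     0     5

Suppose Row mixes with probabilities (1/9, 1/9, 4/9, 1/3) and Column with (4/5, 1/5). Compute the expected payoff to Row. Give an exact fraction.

Against (4/5, 1/5), each row's expected payoff is A: 6/5; B: 4; C: 12/5; D: 1.
Taking the (1/9, 1/9, 4/9, 1/3)-weighted average: (1/9)·(6/5) + (1/9)·(4) + (4/9)·(12/5) + (1/3)·(1) = 89/45.

89/45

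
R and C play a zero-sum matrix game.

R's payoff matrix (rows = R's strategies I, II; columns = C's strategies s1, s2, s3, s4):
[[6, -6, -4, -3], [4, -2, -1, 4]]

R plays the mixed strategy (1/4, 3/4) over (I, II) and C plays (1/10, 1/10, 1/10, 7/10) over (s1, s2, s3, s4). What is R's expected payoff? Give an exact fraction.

Against (1/10, 1/10, 1/10, 7/10), each row's expected payoff is I: -5/2; II: 29/10.
Taking the (1/4, 3/4)-weighted average: (1/4)·(-5/2) + (3/4)·(29/10) = 31/20.

31/20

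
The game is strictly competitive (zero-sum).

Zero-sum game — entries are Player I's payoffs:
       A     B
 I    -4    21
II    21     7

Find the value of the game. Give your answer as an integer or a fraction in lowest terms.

Row minima are -4 and 7, so Player I's maximin is 7; column maxima are 21 and 21, so Player II's minimax is 21. These differ, so the equilibrium is in mixed strategies.
Let Player I play I with probability p. Player II is indifferent when −4p + 21(1−p) = 21p + 7(1−p), giving p = 14/39.
Let Player II play A with probability q. Player I is indifferent when −4q + 21(1−q) = 21q + 7(1−q), giving q = 14/39.
The value is -4·(14/39) + (21)·(25/39) = 469/39.

469/39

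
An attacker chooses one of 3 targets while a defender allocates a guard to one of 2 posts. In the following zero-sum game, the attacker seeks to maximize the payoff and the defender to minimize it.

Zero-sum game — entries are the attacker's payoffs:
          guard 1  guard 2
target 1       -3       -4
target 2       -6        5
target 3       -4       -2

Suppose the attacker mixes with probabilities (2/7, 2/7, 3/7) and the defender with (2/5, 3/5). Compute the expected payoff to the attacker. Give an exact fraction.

-72/35

Against (2/5, 3/5), each row's expected payoff is target 1: -18/5; target 2: 3/5; target 3: -14/5.
Taking the (2/7, 2/7, 3/7)-weighted average: (2/7)·(-18/5) + (2/7)·(3/5) + (3/7)·(-14/5) = -72/35.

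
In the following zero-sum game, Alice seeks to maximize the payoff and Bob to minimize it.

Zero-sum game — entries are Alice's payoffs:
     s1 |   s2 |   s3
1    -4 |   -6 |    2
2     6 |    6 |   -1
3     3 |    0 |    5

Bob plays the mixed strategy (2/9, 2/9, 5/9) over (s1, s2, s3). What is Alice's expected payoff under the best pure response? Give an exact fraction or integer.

1: (-4)·(2/9) + (-6)·(2/9) + (2)·(5/9) = -10/9.
2: (6)·(2/9) + (6)·(2/9) + (-1)·(5/9) = 19/9.
3: (3)·(2/9) + (0)·(2/9) + (5)·(5/9) = 31/9.
The best pure response is 3 with expected payoff 31/9.

31/9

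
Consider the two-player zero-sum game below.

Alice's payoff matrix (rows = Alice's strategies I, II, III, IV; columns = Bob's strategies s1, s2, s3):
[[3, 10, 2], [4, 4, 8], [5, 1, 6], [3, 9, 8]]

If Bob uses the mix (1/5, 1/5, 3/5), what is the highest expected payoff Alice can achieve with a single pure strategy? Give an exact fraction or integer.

I: (3)·(1/5) + (10)·(1/5) + (2)·(3/5) = 19/5.
II: (4)·(1/5) + (4)·(1/5) + (8)·(3/5) = 32/5.
III: (5)·(1/5) + (1)·(1/5) + (6)·(3/5) = 24/5.
IV: (3)·(1/5) + (9)·(1/5) + (8)·(3/5) = 36/5.
The best pure response is IV with expected payoff 36/5.

36/5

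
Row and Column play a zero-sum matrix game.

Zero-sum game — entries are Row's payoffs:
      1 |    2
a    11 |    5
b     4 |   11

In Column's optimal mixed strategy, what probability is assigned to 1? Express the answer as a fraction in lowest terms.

6/13

Row minima are 5 and 4, so Row's maximin is 5; column maxima are 11 and 11, so Column's minimax is 11. These differ, so the equilibrium is in mixed strategies.
Let Column play 1 with probability q. Row is indifferent when 11q + 5(1−q) = 4q + 11(1−q), giving q = 6/13.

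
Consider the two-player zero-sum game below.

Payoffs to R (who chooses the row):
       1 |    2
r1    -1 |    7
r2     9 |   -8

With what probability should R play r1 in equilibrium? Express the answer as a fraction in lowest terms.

17/25

Row minima are -1 and -8, so R's maximin is -1; column maxima are 9 and 7, so C's minimax is 7. These differ, so the equilibrium is in mixed strategies.
Let R play r1 with probability p. C is indifferent when −p + 9(1−p) = 7p − 8(1−p), giving p = 17/25.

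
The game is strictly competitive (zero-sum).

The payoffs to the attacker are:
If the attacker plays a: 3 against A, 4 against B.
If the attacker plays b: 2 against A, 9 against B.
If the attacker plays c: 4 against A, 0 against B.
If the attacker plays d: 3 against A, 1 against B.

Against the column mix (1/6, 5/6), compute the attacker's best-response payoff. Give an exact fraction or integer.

a: (3)·(1/6) + (4)·(5/6) = 23/6.
b: (2)·(1/6) + (9)·(5/6) = 47/6.
c: (4)·(1/6) + (0)·(5/6) = 2/3.
d: (3)·(1/6) + (1)·(5/6) = 4/3.
The best pure response is b with expected payoff 47/6.

47/6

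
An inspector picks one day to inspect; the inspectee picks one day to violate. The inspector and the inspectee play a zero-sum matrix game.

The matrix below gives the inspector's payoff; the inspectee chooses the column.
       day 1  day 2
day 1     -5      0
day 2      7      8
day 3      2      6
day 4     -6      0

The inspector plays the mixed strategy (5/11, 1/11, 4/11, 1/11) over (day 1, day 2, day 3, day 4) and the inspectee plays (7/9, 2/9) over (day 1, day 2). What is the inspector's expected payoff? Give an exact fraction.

-16/33

Against (7/9, 2/9), each row's expected payoff is day 1: -35/9; day 2: 65/9; day 3: 26/9; day 4: -14/3.
Taking the (5/11, 1/11, 4/11, 1/11)-weighted average: (5/11)·(-35/9) + (1/11)·(65/9) + (4/11)·(26/9) + (1/11)·(-14/3) = -16/33.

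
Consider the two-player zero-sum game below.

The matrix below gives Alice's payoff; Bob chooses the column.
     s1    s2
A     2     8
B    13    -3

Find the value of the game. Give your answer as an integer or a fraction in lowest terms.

5

Row minima are 2 and -3, so Alice's maximin is 2; column maxima are 13 and 8, so Bob's minimax is 8. These differ, so the equilibrium is in mixed strategies.
Let Alice play A with probability p. Bob is indifferent when 2p + 13(1−p) = 8p − 3(1−p), giving p = 8/11.
Let Bob play s1 with probability q. Alice is indifferent when 2q + 8(1−q) = 13q − 3(1−q), giving q = 1/2.
The value is 2·(1/2) + (8)·(1/2) = 5.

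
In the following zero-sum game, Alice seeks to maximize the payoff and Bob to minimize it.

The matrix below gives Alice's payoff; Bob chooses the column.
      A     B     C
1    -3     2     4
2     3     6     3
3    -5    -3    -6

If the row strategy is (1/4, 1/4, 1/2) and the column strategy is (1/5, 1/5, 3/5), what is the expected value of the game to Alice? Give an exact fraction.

Against (1/5, 1/5, 3/5), each row's expected payoff is 1: 11/5; 2: 18/5; 3: -26/5.
Taking the (1/4, 1/4, 1/2)-weighted average: (1/4)·(11/5) + (1/4)·(18/5) + (1/2)·(-26/5) = -23/20.

-23/20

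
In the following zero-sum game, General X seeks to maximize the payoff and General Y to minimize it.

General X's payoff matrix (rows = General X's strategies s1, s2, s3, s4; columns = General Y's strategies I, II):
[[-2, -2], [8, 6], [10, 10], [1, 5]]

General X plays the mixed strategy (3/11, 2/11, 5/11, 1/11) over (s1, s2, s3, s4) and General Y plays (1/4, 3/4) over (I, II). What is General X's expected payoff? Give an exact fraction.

Against (1/4, 3/4), each row's expected payoff is s1: -2; s2: 13/2; s3: 10; s4: 4.
Taking the (3/11, 2/11, 5/11, 1/11)-weighted average: (3/11)·(-2) + (2/11)·(13/2) + (5/11)·(10) + (1/11)·(4) = 61/11.

61/11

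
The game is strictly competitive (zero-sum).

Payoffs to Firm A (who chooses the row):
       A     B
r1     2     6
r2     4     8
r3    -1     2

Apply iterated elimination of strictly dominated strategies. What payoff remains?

Row r1 is strictly dominated by row r2 (4>2, 8>6); eliminate r1.
Row r3 is strictly dominated by row r2 (4>-1, 8>2); eliminate r3.
Column B is strictly dominated by A for Firm B (4<8); eliminate B.
Only (r2, A) remains, with payoff 4.

4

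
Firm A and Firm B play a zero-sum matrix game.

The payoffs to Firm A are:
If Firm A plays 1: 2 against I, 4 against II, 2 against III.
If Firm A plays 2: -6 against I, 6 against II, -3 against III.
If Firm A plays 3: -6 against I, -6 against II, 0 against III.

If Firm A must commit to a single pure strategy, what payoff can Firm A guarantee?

The worst-case payoff for each row is 1: 2, 2: -6, 3: -6.
The best of these is 2.

2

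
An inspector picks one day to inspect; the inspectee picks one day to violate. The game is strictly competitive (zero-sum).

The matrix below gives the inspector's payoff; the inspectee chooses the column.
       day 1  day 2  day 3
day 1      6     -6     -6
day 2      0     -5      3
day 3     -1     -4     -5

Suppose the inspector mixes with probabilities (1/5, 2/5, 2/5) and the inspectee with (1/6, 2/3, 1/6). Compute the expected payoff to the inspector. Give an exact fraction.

Against (1/6, 2/3, 1/6), each row's expected payoff is day 1: -4; day 2: -17/6; day 3: -11/3.
Taking the (1/5, 2/5, 2/5)-weighted average: (1/5)·(-4) + (2/5)·(-17/6) + (2/5)·(-11/3) = -17/5.

-17/5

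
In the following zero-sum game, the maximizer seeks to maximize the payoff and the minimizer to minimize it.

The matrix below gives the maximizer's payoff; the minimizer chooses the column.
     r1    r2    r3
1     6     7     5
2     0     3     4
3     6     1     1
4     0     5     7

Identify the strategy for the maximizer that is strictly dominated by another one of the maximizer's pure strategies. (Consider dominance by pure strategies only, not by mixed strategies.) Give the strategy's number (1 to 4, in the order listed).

2

Compare 2 with 1: 6 > 0, 7 > 3, 5 > 4.
So 1 strictly dominates 2 for the maximizer; 2 is strictly dominated.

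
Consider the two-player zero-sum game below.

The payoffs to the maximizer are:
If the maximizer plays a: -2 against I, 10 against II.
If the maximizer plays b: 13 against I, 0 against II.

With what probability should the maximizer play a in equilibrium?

Row minima are -2 and 0, so the maximizer's maximin is 0; column maxima are 13 and 10, so the minimizer's minimax is 10. These differ, so the equilibrium is in mixed strategies.
Let the maximizer play a with probability p. The minimizer is indifferent when −2p + 13(1−p) = 10p, giving p = 13/25.

13/25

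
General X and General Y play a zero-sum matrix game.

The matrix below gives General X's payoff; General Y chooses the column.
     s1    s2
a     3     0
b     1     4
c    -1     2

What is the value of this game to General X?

2

Row c is strictly dominated by row b, so General X never plays it.
The remaining 2×2 game on (a, b) × (s1, s2) has no saddle point. Let General X play a with probability p; indifference gives 3p + (1−p) = 4(1−p), so p = 1/2.
Similarly General Y's optimal q on s1 is 2/3, and the value is 3·(2/3) + (0)·(1/3) = 2.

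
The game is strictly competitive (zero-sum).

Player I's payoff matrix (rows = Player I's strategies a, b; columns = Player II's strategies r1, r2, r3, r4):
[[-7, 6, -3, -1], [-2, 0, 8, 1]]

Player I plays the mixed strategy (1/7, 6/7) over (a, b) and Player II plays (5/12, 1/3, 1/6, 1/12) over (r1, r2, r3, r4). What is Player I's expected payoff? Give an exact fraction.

2/7

Against (5/12, 1/3, 1/6, 1/12), each row's expected payoff is a: -3/2; b: 7/12.
Taking the (1/7, 6/7)-weighted average: (1/7)·(-3/2) + (6/7)·(7/12) = 2/7.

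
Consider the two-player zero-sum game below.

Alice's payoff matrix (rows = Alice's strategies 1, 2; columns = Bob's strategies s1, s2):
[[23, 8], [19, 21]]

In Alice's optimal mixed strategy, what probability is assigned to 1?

Row minima are 8 and 19, so Alice's maximin is 19; column maxima are 23 and 21, so Bob's minimax is 21. These differ, so the equilibrium is in mixed strategies.
Let Alice play 1 with probability p. Bob is indifferent when 23p + 19(1−p) = 8p + 21(1−p), giving p = 2/17.

2/17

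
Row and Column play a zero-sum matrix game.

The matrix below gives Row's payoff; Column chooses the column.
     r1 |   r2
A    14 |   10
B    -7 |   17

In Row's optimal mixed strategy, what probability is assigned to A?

6/7

Row minima are 10 and -7, so Row's maximin is 10; column maxima are 14 and 17, so Column's minimax is 14. These differ, so the equilibrium is in mixed strategies.
Let Row play A with probability p. Column is indifferent when 14p − 7(1−p) = 10p + 17(1−p), giving p = 6/7.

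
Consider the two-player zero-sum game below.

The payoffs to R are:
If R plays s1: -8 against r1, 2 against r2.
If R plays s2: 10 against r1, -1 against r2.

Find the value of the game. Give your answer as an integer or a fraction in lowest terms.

Row minima are -8 and -1, so R's maximin is -1; column maxima are 10 and 2, so C's minimax is 2. These differ, so the equilibrium is in mixed strategies.
Let R play s1 with probability p. C is indifferent when −8p + 10(1−p) = 2p − (1−p), giving p = 11/21.
Let C play r1 with probability q. R is indifferent when −8q + 2(1−q) = 10q − (1−q), giving q = 1/7.
The value is -8·(1/7) + (2)·(6/7) = 4/7.

4/7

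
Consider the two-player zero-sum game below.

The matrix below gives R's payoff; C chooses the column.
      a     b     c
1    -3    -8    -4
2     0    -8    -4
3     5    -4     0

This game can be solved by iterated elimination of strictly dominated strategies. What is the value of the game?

Column a is strictly dominated by b for C (-8<-3, -8<0, -4<5); eliminate a.
Row 2 is strictly dominated by row 3 (-4>-8, 0>-4); eliminate 2.
Row 1 is strictly dominated by row 3 (-4>-8, 0>-4); eliminate 1.
Column c is strictly dominated by b for C (-4<0); eliminate c.
Only (3, b) remains, with payoff -4.

-4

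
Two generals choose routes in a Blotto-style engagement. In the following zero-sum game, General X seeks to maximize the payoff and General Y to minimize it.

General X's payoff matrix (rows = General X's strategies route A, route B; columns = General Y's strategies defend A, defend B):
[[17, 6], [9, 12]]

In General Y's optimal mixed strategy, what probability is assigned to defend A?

3/7

Row minima are 6 and 9, so General X's maximin is 9; column maxima are 17 and 12, so General Y's minimax is 12. These differ, so the equilibrium is in mixed strategies.
Let General Y play defend A with probability q. General X is indifferent when 17q + 6(1−q) = 9q + 12(1−q), giving q = 3/7.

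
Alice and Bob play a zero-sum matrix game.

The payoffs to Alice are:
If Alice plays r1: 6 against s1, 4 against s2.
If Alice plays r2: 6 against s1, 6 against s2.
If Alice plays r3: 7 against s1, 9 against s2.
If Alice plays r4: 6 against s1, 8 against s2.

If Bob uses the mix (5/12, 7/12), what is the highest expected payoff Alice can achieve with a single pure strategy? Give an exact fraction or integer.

49/6

r1: (6)·(5/12) + (4)·(7/12) = 29/6.
r2: (6)·(5/12) + (6)·(7/12) = 6.
r3: (7)·(5/12) + (9)·(7/12) = 49/6.
r4: (6)·(5/12) + (8)·(7/12) = 43/6.
The best pure response is r3 with expected payoff 49/6.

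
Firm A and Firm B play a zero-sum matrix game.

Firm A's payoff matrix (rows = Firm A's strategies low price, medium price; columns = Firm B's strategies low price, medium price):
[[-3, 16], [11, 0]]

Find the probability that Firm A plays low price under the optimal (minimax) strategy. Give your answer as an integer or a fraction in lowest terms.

11/30

Row minima are -3 and 0, so Firm A's maximin is 0; column maxima are 11 and 16, so Firm B's minimax is 11. These differ, so the equilibrium is in mixed strategies.
Let Firm A play low price with probability p. Firm B is indifferent when −3p + 11(1−p) = 16p, giving p = 11/30.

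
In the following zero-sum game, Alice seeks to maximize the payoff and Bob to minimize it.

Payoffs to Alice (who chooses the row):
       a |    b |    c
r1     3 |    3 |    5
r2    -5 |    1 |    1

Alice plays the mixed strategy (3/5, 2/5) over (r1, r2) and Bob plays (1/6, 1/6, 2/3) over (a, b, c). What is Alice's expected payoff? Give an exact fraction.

13/5

Against (1/6, 1/6, 2/3), each row's expected payoff is r1: 13/3; r2: 0.
Taking the (3/5, 2/5)-weighted average: (3/5)·(13/3) + (2/5)·(0) = 13/5.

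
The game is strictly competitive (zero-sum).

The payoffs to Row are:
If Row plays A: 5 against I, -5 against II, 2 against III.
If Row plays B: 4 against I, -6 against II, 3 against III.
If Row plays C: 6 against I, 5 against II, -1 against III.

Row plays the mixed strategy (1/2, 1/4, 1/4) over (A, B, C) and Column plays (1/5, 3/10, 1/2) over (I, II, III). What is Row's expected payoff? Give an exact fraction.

37/40

Against (1/5, 3/10, 1/2), each row's expected payoff is A: 1/2; B: 1/2; C: 11/5.
Taking the (1/2, 1/4, 1/4)-weighted average: (1/2)·(1/2) + (1/4)·(1/2) + (1/4)·(11/5) = 37/40.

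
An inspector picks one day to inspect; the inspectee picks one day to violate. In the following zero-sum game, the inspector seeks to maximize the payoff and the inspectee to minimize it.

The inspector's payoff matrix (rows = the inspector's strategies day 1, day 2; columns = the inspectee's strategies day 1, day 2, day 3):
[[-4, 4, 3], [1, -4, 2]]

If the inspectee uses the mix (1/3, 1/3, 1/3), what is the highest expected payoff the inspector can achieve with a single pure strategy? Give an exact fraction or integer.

1

day 1: (-4)·(1/3) + (4)·(1/3) + (3)·(1/3) = 1.
day 2: (1)·(1/3) + (-4)·(1/3) + (2)·(1/3) = -1/3.
The best pure response is day 1 with expected payoff 1.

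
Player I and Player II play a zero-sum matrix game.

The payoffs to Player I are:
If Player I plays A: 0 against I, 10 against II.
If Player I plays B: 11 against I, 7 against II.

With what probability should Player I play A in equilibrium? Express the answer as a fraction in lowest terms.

Row minima are 0 and 7, so Player I's maximin is 7; column maxima are 11 and 10, so Player II's minimax is 10. These differ, so the equilibrium is in mixed strategies.
Let Player I play A with probability p. Player II is indifferent when 11(1−p) = 10p + 7(1−p), giving p = 2/7.

2/7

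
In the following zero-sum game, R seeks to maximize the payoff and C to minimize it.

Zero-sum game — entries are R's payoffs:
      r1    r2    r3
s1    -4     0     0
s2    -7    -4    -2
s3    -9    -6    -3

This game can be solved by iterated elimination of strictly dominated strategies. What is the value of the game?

Row s3 is strictly dominated by row s1 (-4>-9, 0>-6, 0>-3); eliminate s3.
Column r3 is strictly dominated by r1 for C (-4<0, -7<-2); eliminate r3.
Row s2 is strictly dominated by row s1 (-4>-7, 0>-4); eliminate s2.
Column r2 is strictly dominated by r1 for C (-4<0); eliminate r2.
Only (s1, r1) remains, with payoff -4.

-4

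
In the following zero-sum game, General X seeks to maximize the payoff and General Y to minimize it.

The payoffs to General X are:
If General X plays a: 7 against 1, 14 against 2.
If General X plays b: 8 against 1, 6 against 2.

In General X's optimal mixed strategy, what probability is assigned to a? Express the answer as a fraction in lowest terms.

Row minima are 7 and 6, so General X's maximin is 7; column maxima are 8 and 14, so General Y's minimax is 8. These differ, so the equilibrium is in mixed strategies.
Let General X play a with probability p. General Y is indifferent when 7p + 8(1−p) = 14p + 6(1−p), giving p = 2/9.

2/9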